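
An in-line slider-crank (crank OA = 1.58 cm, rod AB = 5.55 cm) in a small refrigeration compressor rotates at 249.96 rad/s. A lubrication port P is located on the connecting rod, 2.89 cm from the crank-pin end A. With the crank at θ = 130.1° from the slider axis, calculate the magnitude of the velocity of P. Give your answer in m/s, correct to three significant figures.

2.99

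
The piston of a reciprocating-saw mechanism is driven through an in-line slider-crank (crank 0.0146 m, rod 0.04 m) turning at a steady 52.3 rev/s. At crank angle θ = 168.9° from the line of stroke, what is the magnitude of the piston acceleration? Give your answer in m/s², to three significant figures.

1010

ω = 2π·52.3 = 328.6 rad/s
x(θ) = r cosθ + √(L² − r² sin²θ); with ω constant, a = ω²·d²x/dθ².
d²x/dθ² = −r cosθ − r²(cos2θ)/√u − r⁴ sin²2θ/(4u^{3/2}),  u = L² − r² sin²θ = 0.0015921 m².
Substituting r = 0.0146 m, L = 0.04 m, θ = 168.9°: d²x/dθ² = +0.0093552 m.
a = ω²·d²x/dθ² = (328.6)²·(+0.0093552) = +1010.2 m/s²;  |a| = 1010.2 m/s².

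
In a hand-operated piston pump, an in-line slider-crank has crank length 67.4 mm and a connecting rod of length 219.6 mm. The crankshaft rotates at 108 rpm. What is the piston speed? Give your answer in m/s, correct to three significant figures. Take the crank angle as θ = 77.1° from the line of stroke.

0.796

ω = 2π·108/60 = 11.31 rad/s
For an in-line slider-crank, x = r cosθ + √(L² − r² sin²θ), so v = −rω sinθ·[1 + r cosθ/√(L² − r² sin²θ)].
With r = 0.0674 m, L = 0.2196 m, θ = 77.1°: √(L² − r² sin²θ) = 0.20954 m.
v = −0.0674·11.31·0.97476·[1 + 0.0674·0.22325/0.20954] = -0.79639 m/s.
|v| = 0.79639 m/s.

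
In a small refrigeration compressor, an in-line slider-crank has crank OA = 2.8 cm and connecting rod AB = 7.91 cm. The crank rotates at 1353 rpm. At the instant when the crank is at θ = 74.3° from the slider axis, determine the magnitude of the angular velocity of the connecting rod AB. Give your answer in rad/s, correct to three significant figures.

ω = 141.7 rad/s (converted from 1353 rpm).
The rod makes angle φ with the slider axis where L sinφ = r sinθ; differentiating, L cosφ·φ̇ = r ω cosθ.
L cosφ = √(L² − r² sin²θ) = 0.074365 m.
|ω_rod| = r ω |cosθ| / √(L² − r² sin²θ) = 0.028·141.7·0.27060/0.074365 = 14.436 rad/s.

14.4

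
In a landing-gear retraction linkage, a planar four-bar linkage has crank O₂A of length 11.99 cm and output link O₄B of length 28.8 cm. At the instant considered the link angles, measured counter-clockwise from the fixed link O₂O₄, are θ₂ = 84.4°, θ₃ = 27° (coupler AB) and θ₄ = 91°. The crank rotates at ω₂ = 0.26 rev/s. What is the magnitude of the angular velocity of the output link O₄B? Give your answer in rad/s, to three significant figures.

0.637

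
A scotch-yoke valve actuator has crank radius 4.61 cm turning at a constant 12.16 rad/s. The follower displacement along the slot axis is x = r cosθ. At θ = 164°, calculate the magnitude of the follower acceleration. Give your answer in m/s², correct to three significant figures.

ω = 12.16 rad/s
x = r cosθ ⇒ ẍ = −rω² cosθ (ω constant).
|a| = rω²|cosθ| = 0.0461·(12.16)²·|cos 164°| = 6.5525 m/s².

6.55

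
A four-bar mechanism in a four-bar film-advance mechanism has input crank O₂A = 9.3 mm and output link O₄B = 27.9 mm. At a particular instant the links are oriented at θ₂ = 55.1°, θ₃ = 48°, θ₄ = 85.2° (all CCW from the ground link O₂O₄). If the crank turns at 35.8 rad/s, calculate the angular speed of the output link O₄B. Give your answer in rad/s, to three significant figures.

2.44

ω₂ = 35.8 rad/s
Differentiating the loop-closure r₂e^{iθ₂}+r₃e^{iθ₃}=r₁+r₄e^{iθ₄} gives r₂ω₂e^{iθ₂}+r₃ω₃e^{iθ₃}=r₄ω₄e^{iθ₄}.
Eliminating the other unknown: ω₄ = r₂ω₂ sin(θ₂−θ₃) / [r₄ sin(θ₄−θ₃)].
Numerator sine = +0.12360; denominator sine = +0.60460.
Result = 0.0093·35.8·(+0.12360) / (0.0279·(+0.60460)) = +2.4396 rad/s; magnitude 2.4396 rad/s.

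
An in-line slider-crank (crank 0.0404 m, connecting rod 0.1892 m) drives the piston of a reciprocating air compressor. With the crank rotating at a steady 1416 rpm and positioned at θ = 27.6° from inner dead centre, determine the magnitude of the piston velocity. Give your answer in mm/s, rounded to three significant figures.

ω = 2π·1416/60 = 148.3 rad/s
For an in-line slider-crank, x = r cosθ + √(L² − r² sin²θ), so v = −rω sinθ·[1 + r cosθ/√(L² − r² sin²θ)].
With r = 0.0404 m, L = 0.1892 m, θ = 27.6°: √(L² − r² sin²θ) = 0.18827 m.
v = −0.0404·148.3·0.46330·[1 + 0.0404·0.88620/0.18827] = -3.3032 m/s.
|v| = 3.3032 m/s = 3303.2 mm/s.

3300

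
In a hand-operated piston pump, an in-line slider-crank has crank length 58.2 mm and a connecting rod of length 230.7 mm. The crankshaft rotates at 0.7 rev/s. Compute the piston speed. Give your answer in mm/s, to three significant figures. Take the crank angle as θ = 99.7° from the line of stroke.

241

ω = 2π·0.7 = 4.398 rad/s
For an in-line slider-crank, x = r cosθ + √(L² − r² sin²θ), so v = −rω sinθ·[1 + r cosθ/√(L² − r² sin²θ)].
With r = 0.0582 m, L = 0.2307 m, θ = 99.7°: √(L² − r² sin²θ) = 0.22345 m.
v = −0.0582·4.398·0.98570·[1 + 0.0582·-0.16849/0.22345] = -0.24124 m/s.
|v| = 0.24124 m/s = 241.24 mm/s.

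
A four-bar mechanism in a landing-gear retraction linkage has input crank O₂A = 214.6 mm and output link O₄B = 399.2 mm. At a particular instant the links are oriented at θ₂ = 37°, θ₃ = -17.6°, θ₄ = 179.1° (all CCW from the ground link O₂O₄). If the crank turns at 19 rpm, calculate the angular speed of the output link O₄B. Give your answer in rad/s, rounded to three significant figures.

3.03

ω₂ = 1.99 rad/s (from 19 rpm).
Differentiating the loop-closure r₂e^{iθ₂}+r₃e^{iθ₃}=r₁+r₄e^{iθ₄} gives r₂ω₂e^{iθ₂}+r₃ω₃e^{iθ₃}=r₄ω₄e^{iθ₄}.
Eliminating the other unknown: ω₄ = r₂ω₂ sin(θ₂−θ₃) / [r₄ sin(θ₄−θ₃)].
Numerator sine = +0.81513; denominator sine = -0.28736.
Result = 0.2146·1.99·(+0.81513) / (0.3992·(-0.28736)) = -3.034 rad/s; magnitude 3.034 rad/s.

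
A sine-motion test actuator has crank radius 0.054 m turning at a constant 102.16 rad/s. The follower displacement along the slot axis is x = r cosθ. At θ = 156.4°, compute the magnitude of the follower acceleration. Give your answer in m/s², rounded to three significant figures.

ω = 102.2 rad/s
x = r cosθ ⇒ ẍ = −rω² cosθ (ω constant).
|a| = rω²|cosθ| = 0.054·(102.2)²·|cos 156.4°| = 516.44 m/s².

516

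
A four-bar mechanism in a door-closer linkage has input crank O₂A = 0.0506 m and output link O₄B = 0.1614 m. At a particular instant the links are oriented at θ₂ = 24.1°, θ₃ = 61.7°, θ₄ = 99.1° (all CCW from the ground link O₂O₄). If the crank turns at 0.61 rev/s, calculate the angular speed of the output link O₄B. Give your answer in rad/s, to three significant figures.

1.21

ω₂ = 3.833 rad/s (from 0.61 rev/s).
Differentiating the loop-closure r₂e^{iθ₂}+r₃e^{iθ₃}=r₁+r₄e^{iθ₄} gives r₂ω₂e^{iθ₂}+r₃ω₃e^{iθ₃}=r₄ω₄e^{iθ₄}.
Eliminating the other unknown: ω₄ = r₂ω₂ sin(θ₂−θ₃) / [r₄ sin(θ₄−θ₃)].
Numerator sine = -0.61015; denominator sine = +0.60738.
Result = 0.0506·3.833·(-0.61015) / (0.1614·(+0.60738)) = -1.2071 rad/s; magnitude 1.2071 rad/s.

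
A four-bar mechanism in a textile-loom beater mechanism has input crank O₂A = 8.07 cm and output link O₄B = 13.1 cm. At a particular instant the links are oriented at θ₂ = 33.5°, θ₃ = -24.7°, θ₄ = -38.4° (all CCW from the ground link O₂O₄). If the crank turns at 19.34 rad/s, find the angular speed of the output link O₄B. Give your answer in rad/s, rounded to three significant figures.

42.8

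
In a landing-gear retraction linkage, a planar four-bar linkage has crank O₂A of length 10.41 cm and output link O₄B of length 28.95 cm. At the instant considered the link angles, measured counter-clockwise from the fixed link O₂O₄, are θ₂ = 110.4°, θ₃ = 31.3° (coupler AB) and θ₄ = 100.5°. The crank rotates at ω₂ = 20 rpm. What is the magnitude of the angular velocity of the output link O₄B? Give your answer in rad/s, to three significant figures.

ω₂ = 2.094 rad/s (from 20 rpm).
Differentiating the loop-closure r₂e^{iθ₂}+r₃e^{iθ₃}=r₁+r₄e^{iθ₄} gives r₂ω₂e^{iθ₂}+r₃ω₃e^{iθ₃}=r₄ω₄e^{iθ₄}.
Eliminating the other unknown: ω₄ = r₂ω₂ sin(θ₂−θ₃) / [r₄ sin(θ₄−θ₃)].
Numerator sine = +0.98196; denominator sine = +0.93483.
Result = 0.1041·2.094·(+0.98196) / (0.2895·(+0.93483)) = +0.79109 rad/s; magnitude 0.79109 rad/s.

0.791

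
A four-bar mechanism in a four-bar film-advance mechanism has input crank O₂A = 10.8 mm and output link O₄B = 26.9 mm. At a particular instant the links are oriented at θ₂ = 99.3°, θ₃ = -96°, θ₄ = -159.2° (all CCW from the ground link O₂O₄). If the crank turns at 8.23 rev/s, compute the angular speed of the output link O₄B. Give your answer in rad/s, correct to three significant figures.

6.14

ω₂ = 51.71 rad/s (from 8.23 rev/s).
Differentiating the loop-closure r₂e^{iθ₂}+r₃e^{iθ₃}=r₁+r₄e^{iθ₄} gives r₂ω₂e^{iθ₂}+r₃ω₃e^{iθ₃}=r₄ω₄e^{iθ₄}.
Eliminating the other unknown: ω₄ = r₂ω₂ sin(θ₂−θ₃) / [r₄ sin(θ₄−θ₃)].
Numerator sine = -0.26387; denominator sine = -0.89259.
Result = 0.0108·51.71·(-0.26387) / (0.0269·(-0.89259)) = +6.1376 rad/s; magnitude 6.1376 rad/s.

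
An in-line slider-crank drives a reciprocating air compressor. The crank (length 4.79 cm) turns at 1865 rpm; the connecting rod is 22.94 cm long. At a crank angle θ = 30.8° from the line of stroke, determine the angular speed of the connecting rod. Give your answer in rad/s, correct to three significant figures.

35.2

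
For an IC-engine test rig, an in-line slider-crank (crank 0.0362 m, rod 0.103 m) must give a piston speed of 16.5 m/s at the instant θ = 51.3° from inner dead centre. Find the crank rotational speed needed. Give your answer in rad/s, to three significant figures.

For an in-line slider-crank, |v_piston| = rω|sinθ|·[1 + r cosθ/√(L² − r² sin²θ)].
With r = 0.0362 m, L = 0.103 m, θ = 51.3°: the bracketed kinematic factor |dx/dθ| = 0.034707 m.
ω = v/|dx/dθ| = 16.5/0.034707 = 475.4 rad/s.

475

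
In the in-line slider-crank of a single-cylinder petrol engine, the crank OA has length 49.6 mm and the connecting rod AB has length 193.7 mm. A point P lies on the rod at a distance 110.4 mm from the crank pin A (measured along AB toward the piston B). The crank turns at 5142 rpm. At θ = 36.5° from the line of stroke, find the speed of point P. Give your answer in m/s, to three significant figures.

20.0

ω = 538.5 rad/s.  Crank-pin speed |V_A| = rω = 26.708 m/s, perpendicular to OA.
Rod angle: sinφ = −(r/L) sinθ ⇒ φ = -8.761°; ω_rod = −rω cosθ/√(L²−r²sin²θ) = -112.15 rad/s.
V_P = V_A + ω_rod × AP, with AP = 0.1104 m along the rod.
Components: V_Px = −rω sinθ − a·ω_rod·sinφ = -17.772 m/s;  V_Py = rω cosθ + a·ω_rod·cosφ = +9.2329 m/s.
|V_P| = √(V_Px² + V_Py²) = 20.028 m/s.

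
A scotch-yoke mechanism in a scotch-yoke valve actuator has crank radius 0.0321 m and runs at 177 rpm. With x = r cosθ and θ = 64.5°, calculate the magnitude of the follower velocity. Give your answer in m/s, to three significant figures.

ω = 18.54 rad/s (from 177 rpm).
x = r cosθ ⇒ ẋ = −rω sinθ.
|v| = rω|sinθ| = 0.0321·18.54·|sin 64.5°| = 0.53703 m/s.

0.537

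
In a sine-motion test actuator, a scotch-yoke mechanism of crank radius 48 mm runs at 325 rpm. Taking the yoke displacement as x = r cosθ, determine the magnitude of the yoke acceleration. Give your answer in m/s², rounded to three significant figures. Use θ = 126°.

ω = 34.03 rad/s (from 325 rpm).
x = r cosθ ⇒ ẍ = −rω² cosθ (ω constant).
|a| = rω²|cosθ| = 0.048·(34.03)²·|cos 126°| = 32.68 m/s².

32.7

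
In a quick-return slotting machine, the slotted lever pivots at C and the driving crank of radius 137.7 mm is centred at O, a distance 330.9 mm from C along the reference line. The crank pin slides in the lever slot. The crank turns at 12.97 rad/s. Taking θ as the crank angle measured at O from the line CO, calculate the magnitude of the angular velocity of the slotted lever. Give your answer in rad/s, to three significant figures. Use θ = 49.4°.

ω = 12.97 rad/s
Crank pin A relative to C: A = (d + r cosθ, r sinθ); lever angle φ = atan2(r sinθ, d + r cosθ).
Differentiating tanφ: φ̇ = rω(d cosθ + r)/(d² + r² + 2dr cosθ).
d² + r² + 2dr cosθ = |CA|² = 0.187761 m²;  d cosθ + r = +0.35304 m.
|ω_lever| = |0.1377·12.97·+0.35304| / 0.187761 = 3.3581 rad/s.

3.36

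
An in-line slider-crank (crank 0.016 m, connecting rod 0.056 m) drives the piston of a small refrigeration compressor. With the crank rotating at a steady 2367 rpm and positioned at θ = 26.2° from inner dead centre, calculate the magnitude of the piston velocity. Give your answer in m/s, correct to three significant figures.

2.20

ω = 2π·2367/60 = 247.9 rad/s
For an in-line slider-crank, x = r cosθ + √(L² − r² sin²θ), so v = −rω sinθ·[1 + r cosθ/√(L² − r² sin²θ)].
With r = 0.016 m, L = 0.056 m, θ = 26.2°: √(L² − r² sin²θ) = 0.055553 m.
v = −0.016·247.9·0.44151·[1 + 0.016·0.89726/0.055553] = -2.2035 m/s.
|v| = 2.2035 m/s.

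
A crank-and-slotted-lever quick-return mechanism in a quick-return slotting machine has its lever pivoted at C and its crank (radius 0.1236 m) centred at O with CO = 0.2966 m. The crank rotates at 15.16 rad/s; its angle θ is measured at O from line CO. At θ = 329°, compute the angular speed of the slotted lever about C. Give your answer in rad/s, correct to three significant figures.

ω = 15.16 rad/s
Crank pin A relative to C: A = (d + r cosθ, r sinθ); lever angle φ = atan2(r sinθ, d + r cosθ).
Differentiating tanφ: φ̇ = rω(d cosθ + r)/(d² + r² + 2dr cosθ).
d² + r² + 2dr cosθ = |CA|² = 0.166096 m²;  d cosθ + r = +0.37784 m.
|ω_lever| = |0.1236·15.16·+0.37784| / 0.166096 = 4.2625 rad/s.

4.26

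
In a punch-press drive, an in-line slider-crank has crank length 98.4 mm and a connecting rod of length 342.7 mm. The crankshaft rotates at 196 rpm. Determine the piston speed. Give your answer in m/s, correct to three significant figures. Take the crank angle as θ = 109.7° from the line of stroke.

ω = 2π·196/60 = 20.53 rad/s
For an in-line slider-crank, x = r cosθ + √(L² − r² sin²θ), so v = −rω sinθ·[1 + r cosθ/√(L² − r² sin²θ)].
With r = 0.0984 m, L = 0.3427 m, θ = 109.7°: √(L² − r² sin²θ) = 0.32994 m.
v = −0.0984·20.53·0.94147·[1 + 0.0984·-0.33710/0.32994] = -1.7103 m/s.
|v| = 1.7103 m/s.

1.71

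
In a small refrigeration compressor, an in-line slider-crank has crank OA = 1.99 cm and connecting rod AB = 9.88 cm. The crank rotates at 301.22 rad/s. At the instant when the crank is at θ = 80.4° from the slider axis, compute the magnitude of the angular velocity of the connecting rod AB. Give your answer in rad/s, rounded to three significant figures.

10.3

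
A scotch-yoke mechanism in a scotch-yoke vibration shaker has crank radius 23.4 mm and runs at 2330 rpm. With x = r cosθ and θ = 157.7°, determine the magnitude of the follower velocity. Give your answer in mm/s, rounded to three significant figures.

2170

ω = 244 rad/s (from 2330 rpm).
x = r cosθ ⇒ ẋ = −rω sinθ.
|v| = rω|sinθ| = 0.0234·244·|sin 157.7°| = 2.1665 m/s = 2166.5 mm/s.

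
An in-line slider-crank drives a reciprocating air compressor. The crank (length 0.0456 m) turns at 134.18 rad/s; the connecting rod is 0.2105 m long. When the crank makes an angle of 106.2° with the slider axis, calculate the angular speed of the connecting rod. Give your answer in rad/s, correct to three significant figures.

ω = 134.2 rad/s
The rod makes angle φ with the slider axis where L sinφ = r sinθ; differentiating, L cosφ·φ̇ = r ω cosθ.
L cosφ = √(L² − r² sin²θ) = 0.20589 m.
|ω_rod| = r ω |cosθ| / √(L² − r² sin²θ) = 0.0456·134.2·0.27899/0.20589 = 8.2908 rad/s.

8.29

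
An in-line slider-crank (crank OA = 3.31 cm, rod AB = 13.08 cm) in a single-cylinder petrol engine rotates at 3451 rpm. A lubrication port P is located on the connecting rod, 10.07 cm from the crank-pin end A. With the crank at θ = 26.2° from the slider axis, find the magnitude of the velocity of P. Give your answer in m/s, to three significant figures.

6.68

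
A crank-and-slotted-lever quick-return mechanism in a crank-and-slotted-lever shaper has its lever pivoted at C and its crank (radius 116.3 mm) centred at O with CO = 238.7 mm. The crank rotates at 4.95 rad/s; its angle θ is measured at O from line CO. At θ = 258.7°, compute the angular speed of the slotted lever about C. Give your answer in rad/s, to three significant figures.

0.671

ω = 4.95 rad/s
Crank pin A relative to C: A = (d + r cosθ, r sinθ); lever angle φ = atan2(r sinθ, d + r cosθ).
Differentiating tanφ: φ̇ = rω(d cosθ + r)/(d² + r² + 2dr cosθ).
d² + r² + 2dr cosθ = |CA|² = 0.0596241 m²;  d cosθ + r = +0.069528 m.
|ω_lever| = |0.1163·4.95·+0.069528| / 0.0596241 = 0.67131 rad/s.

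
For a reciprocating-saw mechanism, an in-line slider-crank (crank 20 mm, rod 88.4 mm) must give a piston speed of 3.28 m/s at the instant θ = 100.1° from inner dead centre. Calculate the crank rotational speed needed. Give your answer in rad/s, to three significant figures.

174

For an in-line slider-crank, |v_piston| = rω|sinθ|·[1 + r cosθ/√(L² − r² sin²θ)].
With r = 0.02 m, L = 0.0884 m, θ = 100.1°: the bracketed kinematic factor |dx/dθ| = 0.018889 m.
ω = v/|dx/dθ| = 3.28/0.018889 = 173.65 rad/s.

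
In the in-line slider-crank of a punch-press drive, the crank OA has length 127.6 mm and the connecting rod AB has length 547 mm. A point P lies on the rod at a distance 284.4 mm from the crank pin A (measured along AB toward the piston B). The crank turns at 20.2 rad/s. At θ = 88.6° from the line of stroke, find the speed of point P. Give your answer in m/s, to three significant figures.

ω = 20.2 rad/s.  Crank-pin speed |V_A| = rω = 2.5775 m/s, perpendicular to OA.
Rod angle: sinφ = −(r/L) sinθ ⇒ φ = -13.486°; ω_rod = −rω cosθ/√(L²−r²sin²θ) = -0.11839 rad/s.
V_P = V_A + ω_rod × AP, with AP = 0.2844 m along the rod.
Components: V_Px = −rω sinθ − a·ω_rod·sinφ = -2.5846 m/s;  V_Py = rω cosθ + a·ω_rod·cosφ = +0.030232 m/s.
|V_P| = √(V_Px² + V_Py²) = 2.5848 m/s.

2.58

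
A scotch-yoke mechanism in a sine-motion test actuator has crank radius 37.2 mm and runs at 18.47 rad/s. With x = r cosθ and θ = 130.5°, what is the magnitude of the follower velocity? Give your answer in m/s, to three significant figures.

ω = 18.47 rad/s
x = r cosθ ⇒ ẋ = −rω sinθ.
|v| = rω|sinθ| = 0.0372·18.47·|sin 130.5°| = 0.52246 m/s.

0.522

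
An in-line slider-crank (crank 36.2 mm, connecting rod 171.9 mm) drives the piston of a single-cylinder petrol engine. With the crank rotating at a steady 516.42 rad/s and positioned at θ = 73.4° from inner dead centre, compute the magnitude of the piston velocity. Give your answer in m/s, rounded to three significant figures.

19.0

ω = 516.4 rad/s
For an in-line slider-crank, x = r cosθ + √(L² − r² sin²θ), so v = −rω sinθ·[1 + r cosθ/√(L² − r² sin²θ)].
With r = 0.0362 m, L = 0.1719 m, θ = 73.4°: √(L² − r² sin²θ) = 0.16836 m.
v = −0.0362·516.4·0.95832·[1 + 0.0362·0.28569/0.16836] = -19.016 m/s.
|v| = 19.016 m/s.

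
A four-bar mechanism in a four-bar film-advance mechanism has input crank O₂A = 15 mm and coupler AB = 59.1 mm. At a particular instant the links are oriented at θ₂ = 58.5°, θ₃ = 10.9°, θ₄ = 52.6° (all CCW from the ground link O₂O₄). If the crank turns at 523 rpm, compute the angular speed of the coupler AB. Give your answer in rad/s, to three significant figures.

ω₂ = 54.77 rad/s (from 523 rpm).
Differentiating the loop-closure r₂e^{iθ₂}+r₃e^{iθ₃}=r₁+r₄e^{iθ₄} gives r₂ω₂e^{iθ₂}+r₃ω₃e^{iθ₃}=r₄ω₄e^{iθ₄}.
Eliminating the other unknown: ω₃ = r₂ω₂ sin(θ₄−θ₂) / [r₃ sin(θ₃−θ₄)].
Numerator sine = -0.10279; denominator sine = -0.66523.
Result = 0.015·54.77·(-0.10279) / (0.0591·(-0.66523)) = +2.1479 rad/s; magnitude 2.1479 rad/s.

2.15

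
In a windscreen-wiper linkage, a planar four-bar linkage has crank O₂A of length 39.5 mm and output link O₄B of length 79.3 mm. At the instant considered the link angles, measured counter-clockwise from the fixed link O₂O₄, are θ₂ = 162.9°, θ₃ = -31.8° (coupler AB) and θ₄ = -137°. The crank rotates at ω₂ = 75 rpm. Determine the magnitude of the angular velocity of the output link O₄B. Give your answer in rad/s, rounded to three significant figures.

ω₂ = 7.854 rad/s (from 75 rpm).
Differentiating the loop-closure r₂e^{iθ₂}+r₃e^{iθ₃}=r₁+r₄e^{iθ₄} gives r₂ω₂e^{iθ₂}+r₃ω₃e^{iθ₃}=r₄ω₄e^{iθ₄}.
Eliminating the other unknown: ω₄ = r₂ω₂ sin(θ₂−θ₃) / [r₄ sin(θ₄−θ₃)].
Numerator sine = -0.25376; denominator sine = -0.96502.
Result = 0.0395·7.854·(-0.25376) / (0.0793·(-0.96502)) = +1.0287 rad/s; magnitude 1.0287 rad/s.

1.03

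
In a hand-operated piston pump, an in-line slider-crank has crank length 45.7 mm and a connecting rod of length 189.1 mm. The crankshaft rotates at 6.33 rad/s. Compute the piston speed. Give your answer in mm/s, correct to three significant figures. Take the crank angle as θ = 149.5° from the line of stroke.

116

ω = 6.33 rad/s
For an in-line slider-crank, x = r cosθ + √(L² − r² sin²θ), so v = −rω sinθ·[1 + r cosθ/√(L² − r² sin²θ)].
With r = 0.0457 m, L = 0.1891 m, θ = 149.5°: √(L² − r² sin²θ) = 0.18767 m.
v = −0.0457·6.33·0.50754·[1 + 0.0457·-0.86163/0.18767] = -0.11602 m/s.
|v| = 0.11602 m/s = 116.02 mm/s.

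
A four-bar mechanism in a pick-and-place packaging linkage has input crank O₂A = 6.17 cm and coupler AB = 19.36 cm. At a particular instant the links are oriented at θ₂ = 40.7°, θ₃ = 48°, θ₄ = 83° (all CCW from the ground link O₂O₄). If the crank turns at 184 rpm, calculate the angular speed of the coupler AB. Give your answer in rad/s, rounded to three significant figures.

7.21

ω₂ = 19.27 rad/s (from 184 rpm).
Differentiating the loop-closure r₂e^{iθ₂}+r₃e^{iθ₃}=r₁+r₄e^{iθ₄} gives r₂ω₂e^{iθ₂}+r₃ω₃e^{iθ₃}=r₄ω₄e^{iθ₄}.
Eliminating the other unknown: ω₃ = r₂ω₂ sin(θ₄−θ₂) / [r₃ sin(θ₃−θ₄)].
Numerator sine = +0.67301; denominator sine = -0.57358.
Result = 0.0617·19.27·(+0.67301) / (0.1936·(-0.57358)) = -7.2054 rad/s; magnitude 7.2054 rad/s.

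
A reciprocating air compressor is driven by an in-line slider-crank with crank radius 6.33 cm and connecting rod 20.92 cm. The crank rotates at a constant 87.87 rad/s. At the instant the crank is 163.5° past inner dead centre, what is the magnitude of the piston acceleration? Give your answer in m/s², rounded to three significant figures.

ω = 87.87 rad/s
x(θ) = r cosθ + √(L² − r² sin²θ); with ω constant, a = ω²·d²x/dθ².
d²x/dθ² = −r cosθ − r²(cos2θ)/√u − r⁴ sin²2θ/(4u^{3/2}),  u = L² − r² sin²θ = 0.0434414 m².
Substituting r = 0.0633 m, L = 0.2092 m, θ = 163.5°: d²x/dθ² = +0.044439 m.
a = ω²·d²x/dθ² = (87.87)²·(+0.044439) = +343.12 m/s²;  |a| = 343.12 m/s².

343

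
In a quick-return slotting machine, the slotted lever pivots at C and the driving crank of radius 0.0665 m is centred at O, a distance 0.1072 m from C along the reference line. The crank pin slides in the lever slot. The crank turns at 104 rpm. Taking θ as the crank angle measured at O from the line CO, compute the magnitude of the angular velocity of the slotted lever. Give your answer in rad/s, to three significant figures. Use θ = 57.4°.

ω = 10.89 rad/s (from 104 rpm).
Crank pin A relative to C: A = (d + r cosθ, r sinθ); lever angle φ = atan2(r sinθ, d + r cosθ).
Differentiating tanφ: φ̇ = rω(d cosθ + r)/(d² + r² + 2dr cosθ).
d² + r² + 2dr cosθ = |CA|² = 0.0235957 m²;  d cosθ + r = +0.12426 m.
|ω_lever| = |0.0665·10.89·+0.12426| / 0.0235957 = 3.8139 rad/s.

3.81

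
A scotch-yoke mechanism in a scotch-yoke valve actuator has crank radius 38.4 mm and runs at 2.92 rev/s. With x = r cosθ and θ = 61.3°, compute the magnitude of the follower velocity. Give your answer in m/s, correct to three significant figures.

ω = 18.35 rad/s (from 2.92 rev/s).
x = r cosθ ⇒ ẋ = −rω sinθ.
|v| = rω|sinθ| = 0.0384·18.35·|sin 61.3°| = 0.61797 m/s.

0.618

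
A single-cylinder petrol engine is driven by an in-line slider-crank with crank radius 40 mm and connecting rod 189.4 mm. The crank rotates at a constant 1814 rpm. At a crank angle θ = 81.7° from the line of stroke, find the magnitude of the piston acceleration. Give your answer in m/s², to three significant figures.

ω = 2π·1814/60 = 190 rad/s
x(θ) = r cosθ + √(L² − r² sin²θ); with ω constant, a = ω²·d²x/dθ².
d²x/dθ² = −r cosθ − r²(cos2θ)/√u − r⁴ sin²2θ/(4u^{3/2}),  u = L² − r² sin²θ = 0.0343057 m².
Substituting r = 0.04 m, L = 0.1894 m, θ = 81.7°: d²x/dθ² = +0.002496 m.
a = ω²·d²x/dθ² = (190)²·(+0.002496) = +90.068 m/s²;  |a| = 90.068 m/s².

90.1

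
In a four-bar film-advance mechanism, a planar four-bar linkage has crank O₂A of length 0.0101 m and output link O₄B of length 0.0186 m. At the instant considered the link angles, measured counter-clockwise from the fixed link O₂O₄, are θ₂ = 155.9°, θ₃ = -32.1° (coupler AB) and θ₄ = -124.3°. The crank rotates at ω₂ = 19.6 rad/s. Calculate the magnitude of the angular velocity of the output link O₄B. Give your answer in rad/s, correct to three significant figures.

ω₂ = 19.6 rad/s
Differentiating the loop-closure r₂e^{iθ₂}+r₃e^{iθ₃}=r₁+r₄e^{iθ₄} gives r₂ω₂e^{iθ₂}+r₃ω₃e^{iθ₃}=r₄ω₄e^{iθ₄}.
Eliminating the other unknown: ω₄ = r₂ω₂ sin(θ₂−θ₃) / [r₄ sin(θ₄−θ₃)].
Numerator sine = -0.13917; denominator sine = -0.99926.
Result = 0.0101·19.6·(-0.13917) / (0.0186·(-0.99926)) = +1.4823 rad/s; magnitude 1.4823 rad/s.

1.48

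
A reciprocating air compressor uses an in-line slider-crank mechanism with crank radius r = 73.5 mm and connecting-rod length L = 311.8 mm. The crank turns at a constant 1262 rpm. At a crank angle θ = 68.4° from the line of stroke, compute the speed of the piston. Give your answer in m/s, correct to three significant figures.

9.83

ω = 2π·1262/60 = 132.2 rad/s
For an in-line slider-crank, x = r cosθ + √(L² − r² sin²θ), so v = −rω sinθ·[1 + r cosθ/√(L² − r² sin²θ)].
With r = 0.0735 m, L = 0.3118 m, θ = 68.4°: √(L² − r² sin²θ) = 0.30422 m.
v = −0.0735·132.2·0.92978·[1 + 0.0735·0.36812/0.30422] = -9.8346 m/s.
|v| = 9.8346 m/s.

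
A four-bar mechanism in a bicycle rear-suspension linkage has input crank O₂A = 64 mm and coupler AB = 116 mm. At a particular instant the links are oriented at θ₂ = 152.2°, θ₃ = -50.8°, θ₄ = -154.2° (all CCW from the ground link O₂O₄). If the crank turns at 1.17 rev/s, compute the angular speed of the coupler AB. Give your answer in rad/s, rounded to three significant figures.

3.36

ω₂ = 7.351 rad/s (from 1.17 rev/s).
Differentiating the loop-closure r₂e^{iθ₂}+r₃e^{iθ₃}=r₁+r₄e^{iθ₄} gives r₂ω₂e^{iθ₂}+r₃ω₃e^{iθ₃}=r₄ω₄e^{iθ₄}.
Eliminating the other unknown: ω₃ = r₂ω₂ sin(θ₄−θ₂) / [r₃ sin(θ₃−θ₄)].
Numerator sine = +0.80489; denominator sine = +0.97278.
Result = 0.064·7.351·(+0.80489) / (0.116·(+0.97278)) = +3.3559 rad/s; magnitude 3.3559 rad/s.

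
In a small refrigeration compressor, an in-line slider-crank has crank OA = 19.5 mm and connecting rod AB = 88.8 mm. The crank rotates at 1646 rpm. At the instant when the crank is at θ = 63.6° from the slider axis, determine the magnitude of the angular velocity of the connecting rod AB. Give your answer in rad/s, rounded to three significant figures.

ω = 172.4 rad/s (converted from 1646 rpm).
The rod makes angle φ with the slider axis where L sinφ = r sinθ; differentiating, L cosφ·φ̇ = r ω cosθ.
L cosφ = √(L² − r² sin²θ) = 0.087065 m.
|ω_rod| = r ω |cosθ| / √(L² − r² sin²θ) = 0.0195·172.4·0.44464/0.087065 = 17.165 rad/s.

17.2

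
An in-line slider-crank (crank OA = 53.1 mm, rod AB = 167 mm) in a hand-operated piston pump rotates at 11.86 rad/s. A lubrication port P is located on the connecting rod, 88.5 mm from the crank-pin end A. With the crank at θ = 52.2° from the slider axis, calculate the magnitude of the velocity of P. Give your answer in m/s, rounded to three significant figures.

ω = 11.86 rad/s.  Crank-pin speed |V_A| = rω = 0.62977 m/s, perpendicular to OA.
Rod angle: sinφ = −(r/L) sinθ ⇒ φ = -14.551°; ω_rod = −rω cosθ/√(L²−r²sin²θ) = -2.3879 rad/s.
V_P = V_A + ω_rod × AP, with AP = 0.0885 m along the rod.
Components: V_Px = −rω sinθ − a·ω_rod·sinφ = -0.55071 m/s;  V_Py = rω cosθ + a·ω_rod·cosφ = +0.18144 m/s.
|V_P| = √(V_Px² + V_Py²) = 0.57983 m/s.

0.580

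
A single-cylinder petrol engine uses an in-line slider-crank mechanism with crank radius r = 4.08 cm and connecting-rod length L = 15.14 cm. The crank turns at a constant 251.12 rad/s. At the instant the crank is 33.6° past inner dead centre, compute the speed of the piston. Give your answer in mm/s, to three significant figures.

6960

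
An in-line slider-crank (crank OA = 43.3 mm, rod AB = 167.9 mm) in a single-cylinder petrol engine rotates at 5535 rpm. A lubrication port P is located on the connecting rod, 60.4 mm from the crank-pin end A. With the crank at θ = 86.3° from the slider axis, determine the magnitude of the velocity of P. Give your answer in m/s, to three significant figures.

ω = 579.6 rad/s.  Crank-pin speed |V_A| = rω = 25.098 m/s, perpendicular to OA.
Rod angle: sinφ = −(r/L) sinθ ⇒ φ = -14.913°; ω_rod = −rω cosθ/√(L²−r²sin²θ) = -9.9825 rad/s.
V_P = V_A + ω_rod × AP, with AP = 0.0604 m along the rod.
Components: V_Px = −rω sinθ − a·ω_rod·sinφ = -25.201 m/s;  V_Py = rω cosθ + a·ω_rod·cosφ = +1.037 m/s.
|V_P| = √(V_Px² + V_Py²) = 25.222 m/s.

25.2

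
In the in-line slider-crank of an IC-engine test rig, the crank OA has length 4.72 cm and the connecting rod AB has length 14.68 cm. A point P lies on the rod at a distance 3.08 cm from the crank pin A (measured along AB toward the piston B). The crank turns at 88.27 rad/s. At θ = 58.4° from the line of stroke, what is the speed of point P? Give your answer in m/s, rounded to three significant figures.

4.06

ω = 88.27 rad/s.  Crank-pin speed |V_A| = rω = 4.1663 m/s, perpendicular to OA.
Rod angle: sinφ = −(r/L) sinθ ⇒ φ = -15.894°; ω_rod = −rω cosθ/√(L²−r²sin²θ) = -15.462 rad/s.
V_P = V_A + ω_rod × AP, with AP = 0.0308 m along the rod.
Components: V_Px = −rω sinθ − a·ω_rod·sinφ = -3.679 m/s;  V_Py = rω cosθ + a·ω_rod·cosφ = +1.7251 m/s.
|V_P| = √(V_Px² + V_Py²) = 4.0634 m/s.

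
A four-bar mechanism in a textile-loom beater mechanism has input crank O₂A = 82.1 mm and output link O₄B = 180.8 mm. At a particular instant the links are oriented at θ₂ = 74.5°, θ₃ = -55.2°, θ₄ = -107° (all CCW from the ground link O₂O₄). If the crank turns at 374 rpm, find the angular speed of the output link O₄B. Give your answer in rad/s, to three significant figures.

17.4

ω₂ = 39.17 rad/s (from 374 rpm).
Differentiating the loop-closure r₂e^{iθ₂}+r₃e^{iθ₃}=r₁+r₄e^{iθ₄} gives r₂ω₂e^{iθ₂}+r₃ω₃e^{iθ₃}=r₄ω₄e^{iθ₄}.
Eliminating the other unknown: ω₄ = r₂ω₂ sin(θ₂−θ₃) / [r₄ sin(θ₄−θ₃)].
Numerator sine = +0.76940; denominator sine = -0.78586.
Result = 0.0821·39.17·(+0.76940) / (0.1808·(-0.78586)) = -17.412 rad/s; magnitude 17.412 rad/s.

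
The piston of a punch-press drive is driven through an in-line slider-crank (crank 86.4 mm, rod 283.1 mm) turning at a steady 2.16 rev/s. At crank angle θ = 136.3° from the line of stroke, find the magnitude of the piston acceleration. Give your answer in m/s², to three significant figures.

11.2

ω = 2π·2.16 = 13.57 rad/s
x(θ) = r cosθ + √(L² − r² sin²θ); with ω constant, a = ω²·d²x/dθ².
d²x/dθ² = −r cosθ − r²(cos2θ)/√u − r⁴ sin²2θ/(4u^{3/2}),  u = L² − r² sin²θ = 0.0765824 m².
Substituting r = 0.0864 m, L = 0.2831 m, θ = 136.3°: d²x/dθ² = +0.060585 m.
a = ω²·d²x/dθ² = (13.57)²·(+0.060585) = +11.159 m/s²;  |a| = 11.159 m/s².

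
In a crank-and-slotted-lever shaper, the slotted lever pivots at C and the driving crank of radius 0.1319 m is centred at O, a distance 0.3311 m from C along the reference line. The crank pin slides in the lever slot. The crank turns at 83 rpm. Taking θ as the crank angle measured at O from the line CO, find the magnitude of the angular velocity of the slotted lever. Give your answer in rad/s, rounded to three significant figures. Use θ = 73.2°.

1.71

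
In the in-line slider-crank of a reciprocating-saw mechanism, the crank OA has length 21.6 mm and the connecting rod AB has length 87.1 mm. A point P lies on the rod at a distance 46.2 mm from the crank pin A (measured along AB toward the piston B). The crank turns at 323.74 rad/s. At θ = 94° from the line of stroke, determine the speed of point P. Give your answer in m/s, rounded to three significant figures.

ω = 323.7 rad/s.  Crank-pin speed |V_A| = rω = 6.9928 m/s, perpendicular to OA.
Rod angle: sinφ = −(r/L) sinθ ⇒ φ = -14.323°; ω_rod = −rω cosθ/√(L²−r²sin²θ) = +5.78 rad/s.
V_P = V_A + ω_rod × AP, with AP = 0.0462 m along the rod.
Components: V_Px = −rω sinθ − a·ω_rod·sinφ = -6.9097 m/s;  V_Py = rω cosθ + a·ω_rod·cosφ = -0.22906 m/s.
|V_P| = √(V_Px² + V_Py²) = 6.9135 m/s.

6.91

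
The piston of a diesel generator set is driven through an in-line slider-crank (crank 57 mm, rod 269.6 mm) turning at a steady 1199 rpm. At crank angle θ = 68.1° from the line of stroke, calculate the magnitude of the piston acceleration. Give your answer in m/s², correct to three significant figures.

196

ω = 2π·1199/60 = 125.6 rad/s
x(θ) = r cosθ + √(L² − r² sin²θ); with ω constant, a = ω²·d²x/dθ².
d²x/dθ² = −r cosθ − r²(cos2θ)/√u − r⁴ sin²2θ/(4u^{3/2}),  u = L² − r² sin²θ = 0.0698872 m².
Substituting r = 0.057 m, L = 0.2696 m, θ = 68.1°: d²x/dθ² = -0.012458 m.
a = ω²·d²x/dθ² = (125.6)²·(-0.012458) = -196.41 m/s²;  |a| = 196.41 m/s².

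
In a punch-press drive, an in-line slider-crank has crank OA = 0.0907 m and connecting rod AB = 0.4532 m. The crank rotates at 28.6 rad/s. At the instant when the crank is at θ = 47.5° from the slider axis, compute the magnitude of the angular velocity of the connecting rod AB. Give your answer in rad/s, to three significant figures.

3.91

ω = 28.6 rad/s
The rod makes angle φ with the slider axis where L sinφ = r sinθ; differentiating, L cosφ·φ̇ = r ω cosθ.
L cosφ = √(L² − r² sin²θ) = 0.44824 m.
|ω_rod| = r ω |cosθ| / √(L² − r² sin²θ) = 0.0907·28.6·0.67559/0.44824 = 3.9097 rad/s.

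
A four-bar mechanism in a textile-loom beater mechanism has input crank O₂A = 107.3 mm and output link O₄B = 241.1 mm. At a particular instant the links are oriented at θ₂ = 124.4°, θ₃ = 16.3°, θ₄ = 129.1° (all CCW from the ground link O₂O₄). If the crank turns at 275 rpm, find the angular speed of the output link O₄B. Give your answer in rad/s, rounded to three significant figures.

13.2

ω₂ = 28.8 rad/s (from 275 rpm).
Differentiating the loop-closure r₂e^{iθ₂}+r₃e^{iθ₃}=r₁+r₄e^{iθ₄} gives r₂ω₂e^{iθ₂}+r₃ω₃e^{iθ₃}=r₄ω₄e^{iθ₄}.
Eliminating the other unknown: ω₄ = r₂ω₂ sin(θ₂−θ₃) / [r₄ sin(θ₄−θ₃)].
Numerator sine = +0.95052; denominator sine = +0.92186.
Result = 0.1073·28.8·(+0.95052) / (0.2411·(+0.92186)) = +13.215 rad/s; magnitude 13.215 rad/s.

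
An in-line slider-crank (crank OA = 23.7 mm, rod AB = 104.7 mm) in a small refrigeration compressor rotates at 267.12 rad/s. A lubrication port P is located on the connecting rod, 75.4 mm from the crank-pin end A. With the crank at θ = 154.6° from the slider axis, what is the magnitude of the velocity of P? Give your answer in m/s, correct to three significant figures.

2.81

ω = 267.1 rad/s.  Crank-pin speed |V_A| = rω = 6.3307 m/s, perpendicular to OA.
Rod angle: sinφ = −(r/L) sinθ ⇒ φ = -5.572°; ω_rod = −rω cosθ/√(L²−r²sin²θ) = +54.88 rad/s.
V_P = V_A + ω_rod × AP, with AP = 0.0754 m along the rod.
Components: V_Px = −rω sinθ − a·ω_rod·sinφ = -2.3137 m/s;  V_Py = rω cosθ + a·ω_rod·cosφ = -1.6004 m/s.
|V_P| = √(V_Px² + V_Py²) = 2.8133 m/s.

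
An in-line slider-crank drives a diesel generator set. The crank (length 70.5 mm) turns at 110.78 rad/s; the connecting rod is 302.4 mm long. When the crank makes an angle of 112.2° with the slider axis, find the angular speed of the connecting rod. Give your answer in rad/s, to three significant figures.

ω = 110.8 rad/s
The rod makes angle φ with the slider axis where L sinφ = r sinθ; differentiating, L cosφ·φ̇ = r ω cosθ.
L cosφ = √(L² − r² sin²θ) = 0.29527 m.
|ω_rod| = r ω |cosθ| / √(L² − r² sin²θ) = 0.0705·110.8·0.37784/0.29527 = 9.994 rad/s.

9.99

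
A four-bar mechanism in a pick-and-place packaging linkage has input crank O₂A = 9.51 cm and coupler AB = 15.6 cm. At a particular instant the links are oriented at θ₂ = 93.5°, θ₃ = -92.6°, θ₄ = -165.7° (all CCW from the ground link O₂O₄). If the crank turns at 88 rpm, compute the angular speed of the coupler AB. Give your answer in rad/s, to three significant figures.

ω₂ = 9.215 rad/s (from 88 rpm).
Differentiating the loop-closure r₂e^{iθ₂}+r₃e^{iθ₃}=r₁+r₄e^{iθ₄} gives r₂ω₂e^{iθ₂}+r₃ω₃e^{iθ₃}=r₄ω₄e^{iθ₄}.
Eliminating the other unknown: ω₃ = r₂ω₂ sin(θ₄−θ₂) / [r₃ sin(θ₃−θ₄)].
Numerator sine = +0.98229; denominator sine = +0.95681.
Result = 0.0951·9.215·(+0.98229) / (0.156·(+0.95681)) = +5.7674 rad/s; magnitude 5.7674 rad/s.

5.77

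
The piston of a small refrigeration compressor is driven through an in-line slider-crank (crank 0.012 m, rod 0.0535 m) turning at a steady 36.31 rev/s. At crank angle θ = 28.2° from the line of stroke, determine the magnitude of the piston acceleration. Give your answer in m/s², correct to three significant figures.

630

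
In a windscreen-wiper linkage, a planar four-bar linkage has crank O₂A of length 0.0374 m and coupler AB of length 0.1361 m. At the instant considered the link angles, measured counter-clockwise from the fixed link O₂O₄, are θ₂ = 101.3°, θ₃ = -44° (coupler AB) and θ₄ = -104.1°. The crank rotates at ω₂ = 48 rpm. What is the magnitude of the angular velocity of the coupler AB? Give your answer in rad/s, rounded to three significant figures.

ω₂ = 5.027 rad/s (from 48 rpm).
Differentiating the loop-closure r₂e^{iθ₂}+r₃e^{iθ₃}=r₁+r₄e^{iθ₄} gives r₂ω₂e^{iθ₂}+r₃ω₃e^{iθ₃}=r₄ω₄e^{iθ₄}.
Eliminating the other unknown: ω₃ = r₂ω₂ sin(θ₄−θ₂) / [r₃ sin(θ₃−θ₄)].
Numerator sine = +0.42894; denominator sine = +0.86690.
Result = 0.0374·5.027·(+0.42894) / (0.1361·(+0.86690)) = +0.68345 rad/s; magnitude 0.68345 rad/s.

0.683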